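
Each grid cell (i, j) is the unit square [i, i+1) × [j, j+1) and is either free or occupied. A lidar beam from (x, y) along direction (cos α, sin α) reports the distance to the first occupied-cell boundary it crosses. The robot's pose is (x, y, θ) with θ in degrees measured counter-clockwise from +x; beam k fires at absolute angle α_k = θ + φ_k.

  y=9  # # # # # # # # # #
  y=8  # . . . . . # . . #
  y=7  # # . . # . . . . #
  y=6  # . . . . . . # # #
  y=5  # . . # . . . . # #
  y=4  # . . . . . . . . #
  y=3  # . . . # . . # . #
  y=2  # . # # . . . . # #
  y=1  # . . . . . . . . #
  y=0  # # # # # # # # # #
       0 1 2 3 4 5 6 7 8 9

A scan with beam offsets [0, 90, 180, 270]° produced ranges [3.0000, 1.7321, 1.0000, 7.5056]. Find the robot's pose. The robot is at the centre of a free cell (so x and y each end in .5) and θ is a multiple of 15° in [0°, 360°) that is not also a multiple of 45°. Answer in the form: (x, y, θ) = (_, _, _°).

Enumerate (i+0.5, j+0.5, θ) over the 52 free cells and 16 admissible headings. For each, cast all 4 beams and compare to the given ranges.
  (2.5, 4.5, 120°): beam 1 = 2.8868 ≠ 3.0000 ✗
  (3.5, 7.5, 345°): beam 1 = 0.5176 ≠ 3.0000 ✗
  (3.5, 1.5, 30°): beam 1 = 4.0415 ≠ 3.0000 ✗
  …
  (6.5, 2.5, 210°): r_1=3.0000, r_2=1.7321, r_3=1.0000, r_4=7.5056 — all match ✓
No second candidate reproduces the full scan.

(x, y, θ) = (6.5, 2.5, 210°)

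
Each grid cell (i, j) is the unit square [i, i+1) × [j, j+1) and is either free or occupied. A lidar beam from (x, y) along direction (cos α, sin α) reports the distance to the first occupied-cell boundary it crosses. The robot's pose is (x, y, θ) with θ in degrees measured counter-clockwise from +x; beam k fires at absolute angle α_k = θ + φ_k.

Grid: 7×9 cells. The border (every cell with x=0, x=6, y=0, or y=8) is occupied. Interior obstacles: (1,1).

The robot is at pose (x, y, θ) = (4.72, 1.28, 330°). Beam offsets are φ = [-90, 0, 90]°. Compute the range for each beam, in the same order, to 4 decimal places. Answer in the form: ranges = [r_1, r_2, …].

ranges = [0.3233, 0.5600, 2.5600]

beam 1: φ=-90°, α=240°
  d=(-0.5000,-0.8660)  start (4,1)  tX=1.4400 tY=0.3233  stride 1/|dx|=2.0000 1/|dy|=1.1547
    cross y-line → (4,0), t=0.3233 (wall)
  → r_1 = 0.3233
beam 2: φ=0°, α=330°
  d=(0.8660,-0.5000)  start (4,1)  tX=0.3233 tY=0.5600  stride 1/|dx|=1.1547 1/|dy|=2.0000
    cross x-line → (5,1), t=0.3233
    cross y-line → (5,0), t=0.5600 (wall)
  → r_2 = 0.5600
beam 3: φ=90°, α=60°
  d=(0.5000,0.8660)  start (4,1)  tX=0.5600 tY=0.8314  stride 1/|dx|=2.0000 1/|dy|=1.1547
    cross x-line → (5,1), t=0.5600
    cross y-line → (5,2), t=0.8314
    cross y-line → (5,3), t=1.9861
    cross x-line → (6,3), t=2.5600 (wall)
  → r_3 = 2.5600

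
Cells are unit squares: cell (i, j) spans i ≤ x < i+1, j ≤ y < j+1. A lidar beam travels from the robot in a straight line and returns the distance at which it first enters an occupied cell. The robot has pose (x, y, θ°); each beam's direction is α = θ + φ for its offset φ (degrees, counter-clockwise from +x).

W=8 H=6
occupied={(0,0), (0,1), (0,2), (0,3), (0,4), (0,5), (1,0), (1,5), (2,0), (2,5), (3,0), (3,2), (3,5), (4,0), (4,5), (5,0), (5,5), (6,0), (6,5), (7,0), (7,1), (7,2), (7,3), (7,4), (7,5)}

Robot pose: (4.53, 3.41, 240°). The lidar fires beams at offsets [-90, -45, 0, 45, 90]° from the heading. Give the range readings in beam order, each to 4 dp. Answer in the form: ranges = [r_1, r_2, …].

ranges = [3.1800, 3.6545, 1.0600, 2.4950, 2.8521]

beam 1: φ=-90°, α=150°
  direction (-0.8660, 0.5000); cell (4,3); t to first gridline: x 0.6120, y 1.1800 (then +1.1547 / +2.0000)
    (3,3) via x @ 0.6120
    (3,4) via y @ 1.1800
    (2,4) via x @ 1.7667
    (1,4) via x @ 2.9214
    (1,5) via y @ 3.1800  # hit
  → r_1 = 3.1800
beam 2: φ=-45°, α=195°
  direction (-0.9659, -0.2588); cell (4,3); t to first gridline: x 0.5487, y 1.5841 (then +1.0353 / +3.8637)
    (3,3) via x @ 0.5487
    (2,3) via x @ 1.5840
    (2,2) via y @ 1.5841
    (1,2) via x @ 2.6192
    (0,2) via x @ 3.6545  # hit
  → r_2 = 3.6545
beam 3: φ=0°, α=240°
  direction (-0.5000, -0.8660); cell (4,3); t to first gridline: x 1.0600, y 0.4734 (then +2.0000 / +1.1547)
    (4,2) via y @ 0.4734
    (3,2) via x @ 1.0600  # hit
  → r_3 = 1.0600
beam 4: φ=45°, α=285°
  direction (0.2588, -0.9659); cell (4,3); t to first gridline: x 1.8159, y 0.4245 (then +3.8637 / +1.0353)
    (4,2) via y @ 0.4245
    (4,1) via y @ 1.4597
    (5,1) via x @ 1.8159
    (5,0) via y @ 2.4950  # hit
  → r_4 = 2.4950
beam 5: φ=90°, α=330°
  direction (0.8660, -0.5000); cell (4,3); t to first gridline: x 0.5427, y 0.8200 (then +1.1547 / +2.0000)
    (5,3) via x @ 0.5427
    (5,2) via y @ 0.8200
    (6,2) via x @ 1.6974
    (6,1) via y @ 2.8200
    (7,1) via x @ 2.8521  # hit
  → r_5 = 2.8521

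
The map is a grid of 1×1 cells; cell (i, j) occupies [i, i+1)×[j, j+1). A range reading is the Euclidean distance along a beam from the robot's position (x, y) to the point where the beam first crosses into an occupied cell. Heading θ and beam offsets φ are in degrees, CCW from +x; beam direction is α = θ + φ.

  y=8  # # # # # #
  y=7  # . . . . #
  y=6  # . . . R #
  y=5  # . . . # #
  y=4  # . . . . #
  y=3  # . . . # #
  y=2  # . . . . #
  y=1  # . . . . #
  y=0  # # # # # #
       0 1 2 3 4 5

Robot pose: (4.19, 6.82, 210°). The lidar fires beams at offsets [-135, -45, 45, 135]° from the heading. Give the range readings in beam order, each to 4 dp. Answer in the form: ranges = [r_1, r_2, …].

beam 1: φ=-135°, α=75°
  d=(0.2588,0.9659)  start (4,6)  tX=3.1296 tY=0.1863  stride 1/|dx|=3.8637 1/|dy|=1.0353
    cross y-line → (4,7), t=0.1863
    cross y-line → (4,8), t=1.2216 (wall)
  → r_1 = 1.2216
beam 2: φ=-45°, α=165°
  d=(-0.9659,0.2588)  start (4,6)  tX=0.1967 tY=0.6955  stride 1/|dx|=1.0353 1/|dy|=3.8637
    cross x-line → (3,6), t=0.1967
    cross y-line → (3,7), t=0.6955
    cross x-line → (2,7), t=1.2320
    cross x-line → (1,7), t=2.2673
    cross x-line → (0,7), t=3.3025 (wall)
  → r_2 = 3.3025
beam 3: φ=45°, α=255°
  d=(-0.2588,-0.9659)  start (4,6)  tX=0.7341 tY=0.8489  stride 1/|dx|=3.8637 1/|dy|=1.0353
    cross x-line → (3,6), t=0.7341
    cross y-line → (3,5), t=0.8489
    cross y-line → (3,4), t=1.8842
    cross y-line → (3,3), t=2.9195
    cross y-line → (3,2), t=3.9548
    cross x-line → (2,2), t=4.5978
    cross y-line → (2,1), t=4.9900
    cross y-line → (2,0), t=6.0253 (wall)
  → r_3 = 6.0253
beam 4: φ=135°, α=345°
  d=(0.9659,-0.2588)  start (4,6)  tX=0.8386 tY=3.1682  stride 1/|dx|=1.0353 1/|dy|=3.8637
    cross x-line → (5,6), t=0.8386 (wall)
  → r_4 = 0.8386

ranges = [1.2216, 3.3025, 6.0253, 0.8386]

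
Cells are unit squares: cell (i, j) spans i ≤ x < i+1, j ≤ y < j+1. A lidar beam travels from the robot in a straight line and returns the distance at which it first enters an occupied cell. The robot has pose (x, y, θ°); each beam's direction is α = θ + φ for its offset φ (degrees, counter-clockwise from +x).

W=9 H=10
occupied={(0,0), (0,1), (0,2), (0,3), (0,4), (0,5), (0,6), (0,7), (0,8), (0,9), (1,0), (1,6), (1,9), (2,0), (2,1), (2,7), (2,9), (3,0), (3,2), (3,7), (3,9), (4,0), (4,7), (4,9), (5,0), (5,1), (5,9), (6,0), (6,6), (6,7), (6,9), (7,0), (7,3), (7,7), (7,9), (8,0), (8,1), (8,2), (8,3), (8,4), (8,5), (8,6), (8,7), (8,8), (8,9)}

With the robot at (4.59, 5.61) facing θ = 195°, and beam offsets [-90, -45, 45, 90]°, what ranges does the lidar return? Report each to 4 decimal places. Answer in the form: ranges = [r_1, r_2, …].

beam 1: φ=-90°, α=105°
  d=(-0.2588,0.9659)  start (4,5)  tX=2.2796 tY=0.4038  stride 1/|dx|=3.8637 1/|dy|=1.0353
    cross y-line → (4,6), t=0.4038
    cross y-line → (4,7), t=1.4390 (wall)
  → r_1 = 1.4390
beam 2: φ=-45°, α=150°
  d=(-0.8660,0.5000)  start (4,5)  tX=0.6813 tY=0.7800  stride 1/|dx|=1.1547 1/|dy|=2.0000
    cross x-line → (3,5), t=0.6813
    cross y-line → (3,6), t=0.7800
    cross x-line → (2,6), t=1.8360
    cross y-line → (2,7), t=2.7800 (wall)
  → r_2 = 2.7800
beam 3: φ=45°, α=240°
  d=(-0.5000,-0.8660)  start (4,5)  tX=1.1800 tY=0.7044  stride 1/|dx|=2.0000 1/|dy|=1.1547
    cross y-line → (4,4), t=0.7044
    cross x-line → (3,4), t=1.1800
    cross y-line → (3,3), t=1.8591
    cross y-line → (3,2), t=3.0138 (wall)
  → r_3 = 3.0138
beam 4: φ=90°, α=285°
  d=(0.2588,-0.9659)  start (4,5)  tX=1.5841 tY=0.6315  stride 1/|dx|=3.8637 1/|dy|=1.0353
    cross y-line → (4,4), t=0.6315
    cross x-line → (5,4), t=1.5841
    cross y-line → (5,3), t=1.6668
    cross y-line → (5,2), t=2.7021
    cross y-line → (5,1), t=3.7373 (wall)
  → r_4 = 3.7373

ranges = [1.4390, 2.7800, 3.0138, 3.7373]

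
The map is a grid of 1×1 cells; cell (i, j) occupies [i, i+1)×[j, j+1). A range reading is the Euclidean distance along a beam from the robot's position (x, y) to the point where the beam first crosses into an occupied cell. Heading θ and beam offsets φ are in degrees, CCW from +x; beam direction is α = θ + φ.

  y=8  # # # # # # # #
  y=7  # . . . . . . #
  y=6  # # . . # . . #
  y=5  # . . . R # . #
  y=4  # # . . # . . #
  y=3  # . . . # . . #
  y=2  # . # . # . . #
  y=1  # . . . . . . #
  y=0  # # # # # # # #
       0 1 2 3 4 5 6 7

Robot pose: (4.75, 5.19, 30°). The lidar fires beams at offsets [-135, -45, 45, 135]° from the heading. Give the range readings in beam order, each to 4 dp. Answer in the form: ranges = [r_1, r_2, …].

beam 1: φ=-135°, α=255°
  cosα=-0.2588 sinα=-0.9659 | (4,5) | tMaxX 2.8978 tMaxY 0.1967 | tΔX 3.8637 tΔY 1.0353
    t=0.1967 [y] (4,4) — stop
  → r_1 = 0.1967
beam 2: φ=-45°, α=345°
  cosα=0.9659 sinα=-0.2588 | (4,5) | tMaxX 0.2588 tMaxY 0.7341 | tΔX 1.0353 tΔY 3.8637
    t=0.2588 [x] (5,5) — stop
  → r_2 = 0.2588
beam 3: φ=45°, α=75°
  cosα=0.2588 sinα=0.9659 | (4,5) | tMaxX 0.9659 tMaxY 0.8386 | tΔX 3.8637 tΔY 1.0353
    t=0.8386 [y] (4,6) — stop
  → r_3 = 0.8386
beam 4: φ=135°, α=165°
  cosα=-0.9659 sinα=0.2588 | (4,5) | tMaxX 0.7765 tMaxY 3.1296 | tΔX 1.0353 tΔY 3.8637
    t=0.7765 [x] (3,5)
    t=1.8117 [x] (2,5)
    t=2.8470 [x] (1,5)
    t=3.1296 [y] (1,6) — stop
  → r_4 = 3.1296

ranges = [0.1967, 0.2588, 0.8386, 3.1296]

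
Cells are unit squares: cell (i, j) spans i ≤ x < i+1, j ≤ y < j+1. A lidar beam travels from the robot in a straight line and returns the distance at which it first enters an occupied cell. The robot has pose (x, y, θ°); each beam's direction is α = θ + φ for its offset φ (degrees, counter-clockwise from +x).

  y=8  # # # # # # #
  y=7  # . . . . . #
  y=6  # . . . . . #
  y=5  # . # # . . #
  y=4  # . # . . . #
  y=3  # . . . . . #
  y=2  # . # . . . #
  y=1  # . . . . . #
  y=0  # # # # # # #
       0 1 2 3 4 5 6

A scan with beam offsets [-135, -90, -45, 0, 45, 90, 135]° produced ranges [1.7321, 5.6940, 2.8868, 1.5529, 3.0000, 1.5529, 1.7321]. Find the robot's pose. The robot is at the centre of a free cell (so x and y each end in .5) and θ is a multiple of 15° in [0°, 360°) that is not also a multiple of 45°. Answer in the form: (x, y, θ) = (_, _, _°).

Enumerate (i+0.5, j+0.5, θ) over the 31 free cells and 16 admissible headings. For each, cast all 7 beams and compare to the given ranges.
  (4.5, 1.5, 195°): beam 1 = 3.0000 ≠ 1.7321 ✗
  (3.5, 3.5, 165°): beam 1 = 2.8868 ≠ 1.7321 ✗
  (5.5, 4.5, 30°): beam 1 = 3.6235 ≠ 1.7321 ✗
  (2.5, 7.5, 195°): beam 1 = 0.5774 ≠ 1.7321 ✗
  (4.5, 5.5, 15°): beam 1 = 3.0000 ≠ 1.7321 ✗
  …
  (4.5, 2.5, 165°): r_1=1.7321, r_2=5.6940, r_3=2.8868, r_4=1.5529, r_5=3.0000, r_6=1.5529, r_7=1.7321 — all match ✓
Unique over the lattice → pose = (4.5, 2.5, 165°).

(x, y, θ) = (4.5, 2.5, 165°)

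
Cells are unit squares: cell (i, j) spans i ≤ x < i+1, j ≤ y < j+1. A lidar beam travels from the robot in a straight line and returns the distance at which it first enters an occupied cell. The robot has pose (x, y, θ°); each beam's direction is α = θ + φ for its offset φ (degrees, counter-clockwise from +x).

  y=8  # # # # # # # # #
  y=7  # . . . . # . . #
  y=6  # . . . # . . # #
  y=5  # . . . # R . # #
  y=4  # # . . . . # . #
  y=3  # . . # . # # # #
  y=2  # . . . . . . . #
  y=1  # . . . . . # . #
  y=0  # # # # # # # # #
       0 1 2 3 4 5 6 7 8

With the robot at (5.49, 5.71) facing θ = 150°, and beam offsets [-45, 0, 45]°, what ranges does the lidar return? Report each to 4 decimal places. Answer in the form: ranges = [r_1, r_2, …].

ranges = [1.3355, 0.5658, 0.5073]

beam 1: φ=-45°, α=105°
  cosα=-0.2588 sinα=0.9659 | (5,5) | tMaxX 1.8932 tMaxY 0.3002 | tΔX 3.8637 tΔY 1.0353
    t=0.3002 [y] (5,6)
    t=1.3355 [y] (5,7) — stop
  → r_1 = 1.3355
beam 2: φ=0°, α=150°
  cosα=-0.8660 sinα=0.5000 | (5,5) | tMaxX 0.5658 tMaxY 0.5800 | tΔX 1.1547 tΔY 2.0000
    t=0.5658 [x] (4,5) — stop
  → r_2 = 0.5658
beam 3: φ=45°, α=195°
  cosα=-0.9659 sinα=-0.2588 | (5,5) | tMaxX 0.5073 tMaxY 2.7432 | tΔX 1.0353 tΔY 3.8637
    t=0.5073 [x] (4,5) — stop
  → r_3 = 0.5073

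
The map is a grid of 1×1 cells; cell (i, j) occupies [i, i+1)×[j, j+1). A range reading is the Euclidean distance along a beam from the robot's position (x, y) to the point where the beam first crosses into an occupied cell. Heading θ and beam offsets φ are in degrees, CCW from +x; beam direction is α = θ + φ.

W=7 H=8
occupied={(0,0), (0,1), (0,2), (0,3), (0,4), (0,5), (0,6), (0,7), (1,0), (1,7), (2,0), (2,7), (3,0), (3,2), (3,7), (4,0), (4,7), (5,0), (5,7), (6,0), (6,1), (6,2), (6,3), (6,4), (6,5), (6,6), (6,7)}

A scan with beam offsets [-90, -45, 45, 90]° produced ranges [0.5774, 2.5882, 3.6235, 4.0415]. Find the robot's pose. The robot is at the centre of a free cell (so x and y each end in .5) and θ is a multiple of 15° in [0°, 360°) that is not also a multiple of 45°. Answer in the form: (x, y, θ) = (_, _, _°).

Enumerate (i+0.5, j+0.5, θ) over the 29 free cells and 16 admissible headings. For each, cast all 4 beams and compare to the given ranges.
  (2.5, 4.5, 255°): beam 1 = 1.5529 ≠ 0.5774 ✗
  (5.5, 2.5, 165°): beam 1 = 1.9319 ≠ 0.5774 ✗
  (2.5, 5.5, 120°): beam 1 = 3.0000 ≠ 0.5774 ✗
  (4.5, 1.5, 285°): beam 1 = 1.9319 ≠ 0.5774 ✗
  (2.5, 4.5, 75°): beam 1 = 3.6235 ≠ 0.5774 ✗
  …
  (3.5, 3.5, 30°): r_1=0.5774, r_2=2.5882, r_3=3.6235, r_4=4.0415 — all match ✓
Unique over the lattice → pose = (3.5, 3.5, 30°).

(x, y, θ) = (3.5, 3.5, 30°)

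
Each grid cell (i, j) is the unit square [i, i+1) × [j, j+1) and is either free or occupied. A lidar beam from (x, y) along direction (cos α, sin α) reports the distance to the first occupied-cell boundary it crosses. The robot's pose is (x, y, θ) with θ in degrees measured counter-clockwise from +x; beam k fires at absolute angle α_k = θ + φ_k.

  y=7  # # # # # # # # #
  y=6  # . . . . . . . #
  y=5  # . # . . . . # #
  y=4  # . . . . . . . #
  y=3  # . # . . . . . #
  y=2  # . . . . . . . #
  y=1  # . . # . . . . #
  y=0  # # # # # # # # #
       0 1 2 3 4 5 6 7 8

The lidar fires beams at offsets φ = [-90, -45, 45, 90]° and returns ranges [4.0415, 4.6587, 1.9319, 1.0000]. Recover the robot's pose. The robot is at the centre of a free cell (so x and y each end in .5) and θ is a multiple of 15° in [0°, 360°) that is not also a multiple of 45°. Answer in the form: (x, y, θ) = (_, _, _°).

(x, y, θ) = (4.5, 2.5, 120°)

The pose lattice has 38·16 = 608 candidates. Test each by forward raycasting.
  (1.5, 2.5, 210°): beam 1 = 1.0000 ≠ 4.0415 ✗
  (6.5, 2.5, 345°): beam 1 = 1.5529 ≠ 4.0415 ✗
  (5.5, 4.5, 330°): beam 1 = 3.0000 ≠ 4.0415 ✗
  …
  (4.5, 2.5, 120°): r_1=4.0415, r_2=4.6587, r_3=1.9319, r_4=1.0000 — all match ✓
Only this pose fits every beam.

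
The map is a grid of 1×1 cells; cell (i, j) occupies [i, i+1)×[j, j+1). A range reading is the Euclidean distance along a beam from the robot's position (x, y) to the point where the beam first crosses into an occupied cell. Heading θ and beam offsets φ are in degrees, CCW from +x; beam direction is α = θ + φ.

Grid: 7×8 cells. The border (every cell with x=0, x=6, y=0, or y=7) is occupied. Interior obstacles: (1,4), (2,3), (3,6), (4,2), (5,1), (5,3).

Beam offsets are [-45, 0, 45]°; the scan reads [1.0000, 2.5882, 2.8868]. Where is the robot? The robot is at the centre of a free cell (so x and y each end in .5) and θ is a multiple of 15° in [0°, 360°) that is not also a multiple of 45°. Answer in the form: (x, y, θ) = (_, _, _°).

(x, y, θ) = (3.5, 2.5, 165°)

Candidates: 24 free-cell centres × 16 headings = 384 poses. Raycast each; keep the one whose scan matches to 4 dp.
  (5.5, 2.5, 165°): beam 1 = 0.5774 ≠ 1.0000 ✗
  (4.5, 1.5, 255°): beam 2 = 0.5176 ≠ 2.5882 ✗
  (1.5, 1.5, 285°): beam 1 = 0.5774 ≠ 1.0000 ✗
  (3.5, 3.5, 195°): beam 1 = 0.5774 ≠ 1.0000 ✗
  …
  (3.5, 2.5, 165°): r_1=1.0000, r_2=2.5882, r_3=2.8868 — all match ✓
Unique over the lattice → pose = (3.5, 2.5, 165°).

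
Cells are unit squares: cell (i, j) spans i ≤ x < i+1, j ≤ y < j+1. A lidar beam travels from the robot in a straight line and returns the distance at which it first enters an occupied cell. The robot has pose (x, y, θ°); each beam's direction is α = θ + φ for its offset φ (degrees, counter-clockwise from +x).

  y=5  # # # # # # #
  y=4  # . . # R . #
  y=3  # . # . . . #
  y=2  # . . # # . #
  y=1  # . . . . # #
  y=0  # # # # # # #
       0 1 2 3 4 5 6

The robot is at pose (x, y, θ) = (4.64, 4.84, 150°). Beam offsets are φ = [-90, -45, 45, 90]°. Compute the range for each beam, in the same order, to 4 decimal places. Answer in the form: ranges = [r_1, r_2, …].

ranges = [0.1848, 0.1656, 0.6626, 2.1246]

beam 1: φ=-90°, α=60°
  d=(0.5000,0.8660)  start (4,4)  tX=0.7200 tY=0.1848  stride 1/|dx|=2.0000 1/|dy|=1.1547
    cross y-line → (4,5), t=0.1848 (wall)
  → r_1 = 0.1848
beam 2: φ=-45°, α=105°
  d=(-0.2588,0.9659)  start (4,4)  tX=2.4728 tY=0.1656  stride 1/|dx|=3.8637 1/|dy|=1.0353
    cross y-line → (4,5), t=0.1656 (wall)
  → r_2 = 0.1656
beam 3: φ=45°, α=195°
  d=(-0.9659,-0.2588)  start (4,4)  tX=0.6626 tY=3.2455  stride 1/|dx|=1.0353 1/|dy|=3.8637
    cross x-line → (3,4), t=0.6626 (wall)
  → r_3 = 0.6626
beam 4: φ=90°, α=240°
  d=(-0.5000,-0.8660)  start (4,4)  tX=1.2800 tY=0.9699  stride 1/|dx|=2.0000 1/|dy|=1.1547
    cross y-line → (4,3), t=0.9699
    cross x-line → (3,3), t=1.2800
    cross y-line → (3,2), t=2.1246 (wall)
  → r_4 = 2.1246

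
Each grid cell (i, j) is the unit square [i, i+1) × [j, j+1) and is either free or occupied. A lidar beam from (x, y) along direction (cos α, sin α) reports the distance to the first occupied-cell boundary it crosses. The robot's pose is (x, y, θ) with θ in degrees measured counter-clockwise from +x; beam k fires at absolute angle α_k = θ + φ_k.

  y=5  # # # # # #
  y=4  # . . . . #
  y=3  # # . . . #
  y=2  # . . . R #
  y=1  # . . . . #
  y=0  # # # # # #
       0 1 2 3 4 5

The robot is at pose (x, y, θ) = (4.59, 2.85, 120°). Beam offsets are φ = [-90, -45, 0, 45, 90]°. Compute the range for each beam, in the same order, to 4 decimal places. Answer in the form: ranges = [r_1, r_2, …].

ranges = [0.4734, 1.5841, 2.4826, 2.6814, 3.7000]

beam 1: φ=-90°, α=30°
  d=(0.8660,0.5000)  start (4,2)  tX=0.4734 tY=0.3000  stride 1/|dx|=1.1547 1/|dy|=2.0000
    cross y-line → (4,3), t=0.3000
    cross x-line → (5,3), t=0.4734 (wall)
  → r_1 = 0.4734
beam 2: φ=-45°, α=75°
  d=(0.2588,0.9659)  start (4,2)  tX=1.5841 tY=0.1553  stride 1/|dx|=3.8637 1/|dy|=1.0353
    cross y-line → (4,3), t=0.1553
    cross y-line → (4,4), t=1.1906
    cross x-line → (5,4), t=1.5841 (wall)
  → r_2 = 1.5841
beam 3: φ=0°, α=120°
  d=(-0.5000,0.8660)  start (4,2)  tX=1.1800 tY=0.1732  stride 1/|dx|=2.0000 1/|dy|=1.1547
    cross y-line → (4,3), t=0.1732
    cross x-line → (3,3), t=1.1800
    cross y-line → (3,4), t=1.3279
    cross y-line → (3,5), t=2.4826 (wall)
  → r_3 = 2.4826
beam 4: φ=45°, α=165°
  d=(-0.9659,0.2588)  start (4,2)  tX=0.6108 tY=0.5796  stride 1/|dx|=1.0353 1/|dy|=3.8637
    cross y-line → (4,3), t=0.5796
    cross x-line → (3,3), t=0.6108
    cross x-line → (2,3), t=1.6461
    cross x-line → (1,3), t=2.6814 (wall)
  → r_4 = 2.6814
beam 5: φ=90°, α=210°
  d=(-0.8660,-0.5000)  start (4,2)  tX=0.6813 tY=1.7000  stride 1/|dx|=1.1547 1/|dy|=2.0000
    cross x-line → (3,2), t=0.6813
    cross y-line → (3,1), t=1.7000
    cross x-line → (2,1), t=1.8360
    cross x-line → (1,1), t=2.9907
    cross y-line → (1,0), t=3.7000 (wall)
  → r_5 = 3.7000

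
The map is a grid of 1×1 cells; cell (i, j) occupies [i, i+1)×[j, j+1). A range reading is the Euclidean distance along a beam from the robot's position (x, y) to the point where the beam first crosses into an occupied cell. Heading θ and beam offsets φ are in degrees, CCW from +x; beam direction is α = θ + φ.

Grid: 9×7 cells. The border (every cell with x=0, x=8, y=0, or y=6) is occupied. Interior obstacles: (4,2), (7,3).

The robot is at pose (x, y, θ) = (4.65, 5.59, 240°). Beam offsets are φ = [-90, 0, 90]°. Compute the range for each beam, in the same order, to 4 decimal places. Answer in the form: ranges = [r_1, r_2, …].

beam 1: φ=-90°, α=150°
  cosα=-0.8660 sinα=0.5000 | (4,5) | tMaxX 0.7506 tMaxY 0.8200 | tΔX 1.1547 tΔY 2.0000
    t=0.7506 [x] (3,5)
    t=0.8200 [y] (3,6) — stop
  → r_1 = 0.8200
beam 2: φ=0°, α=240°
  cosα=-0.5000 sinα=-0.8660 | (4,5) | tMaxX 1.3000 tMaxY 0.6813 | tΔX 2.0000 tΔY 1.1547
    t=0.6813 [y] (4,4)
    t=1.3000 [x] (3,4)
    t=1.8360 [y] (3,3)
    t=2.9907 [y] (3,2)
    t=3.3000 [x] (2,2)
    t=4.1454 [y] (2,1)
    t=5.3000 [x] (1,1)
    t=5.3001 [y] (1,0) — stop
  → r_2 = 5.3001
beam 3: φ=90°, α=330°
  cosα=0.8660 sinα=-0.5000 | (4,5) | tMaxX 0.4041 tMaxY 1.1800 | tΔX 1.1547 tΔY 2.0000
    t=0.4041 [x] (5,5)
    t=1.1800 [y] (5,4)
    t=1.5588 [x] (6,4)
    t=2.7135 [x] (7,4)
    t=3.1800 [y] (7,3) — stop
  → r_3 = 3.1800

ranges = [0.8200, 5.3001, 3.1800]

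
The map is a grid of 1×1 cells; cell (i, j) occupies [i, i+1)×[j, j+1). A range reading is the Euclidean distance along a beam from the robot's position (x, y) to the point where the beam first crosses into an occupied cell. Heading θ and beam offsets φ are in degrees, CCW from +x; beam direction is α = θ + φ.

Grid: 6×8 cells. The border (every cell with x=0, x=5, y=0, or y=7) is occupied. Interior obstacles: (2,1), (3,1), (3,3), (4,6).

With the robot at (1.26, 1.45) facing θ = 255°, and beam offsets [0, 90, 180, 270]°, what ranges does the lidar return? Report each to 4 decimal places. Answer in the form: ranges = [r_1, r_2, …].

beam 1: φ=0°, α=255°
  cosα=-0.2588 sinα=-0.9659 | (1,1) | tMaxX 1.0046 tMaxY 0.4659 | tΔX 3.8637 tΔY 1.0353
    t=0.4659 [y] (1,0) — stop
  → r_1 = 0.4659
beam 2: φ=90°, α=345°
  cosα=0.9659 sinα=-0.2588 | (1,1) | tMaxX 0.7661 tMaxY 1.7387 | tΔX 1.0353 tΔY 3.8637
    t=0.7661 [x] (2,1) — stop
  → r_2 = 0.7661
beam 3: φ=180°, α=75°
  cosα=0.2588 sinα=0.9659 | (1,1) | tMaxX 2.8591 tMaxY 0.5694 | tΔX 3.8637 tΔY 1.0353
    t=0.5694 [y] (1,2)
    t=1.6047 [y] (1,3)
    t=2.6400 [y] (1,4)
    t=2.8591 [x] (2,4)
    t=3.6752 [y] (2,5)
    t=4.7105 [y] (2,6)
    t=5.7458 [y] (2,7) — stop
  → r_3 = 5.7458
beam 4: φ=270°, α=165°
  cosα=-0.9659 sinα=0.2588 | (1,1) | tMaxX 0.2692 tMaxY 2.1250 | tΔX 1.0353 tΔY 3.8637
    t=0.2692 [x] (0,1) — stop
  → r_4 = 0.2692

ranges = [0.4659, 0.7661, 5.7458, 0.2692]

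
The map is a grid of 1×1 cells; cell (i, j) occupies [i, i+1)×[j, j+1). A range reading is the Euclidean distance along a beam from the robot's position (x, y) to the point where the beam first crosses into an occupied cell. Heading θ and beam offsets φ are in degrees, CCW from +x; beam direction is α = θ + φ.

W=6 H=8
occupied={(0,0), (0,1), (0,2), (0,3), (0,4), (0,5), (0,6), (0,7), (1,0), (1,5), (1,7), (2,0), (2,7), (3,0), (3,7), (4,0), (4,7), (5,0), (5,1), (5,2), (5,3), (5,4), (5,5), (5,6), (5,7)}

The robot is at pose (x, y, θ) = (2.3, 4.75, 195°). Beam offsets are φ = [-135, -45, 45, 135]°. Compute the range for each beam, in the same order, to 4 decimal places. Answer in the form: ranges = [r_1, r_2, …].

beam 1: φ=-135°, α=60°
  direction (0.5000, 0.8660); cell (2,4); t to first gridline: x 1.4000, y 0.2887 (then +2.0000 / +1.1547)
    (2,5) via y @ 0.2887
    (3,5) via x @ 1.4000
    (3,6) via y @ 1.4434
    (3,7) via y @ 2.5981  # hit
  → r_1 = 2.5981
beam 2: φ=-45°, α=150°
  direction (-0.8660, 0.5000); cell (2,4); t to first gridline: x 0.3464, y 0.5000 (then +1.1547 / +2.0000)
    (1,4) via x @ 0.3464
    (1,5) via y @ 0.5000  # hit
  → r_2 = 0.5000
beam 3: φ=45°, α=240°
  direction (-0.5000, -0.8660); cell (2,4); t to first gridline: x 0.6000, y 0.8660 (then +2.0000 / +1.1547)
    (1,4) via x @ 0.6000
    (1,3) via y @ 0.8660
    (1,2) via y @ 2.0207
    (0,2) via x @ 2.6000  # hit
  → r_3 = 2.6000
beam 4: φ=135°, α=330°
  direction (0.8660, -0.5000); cell (2,4); t to first gridline: x 0.8083, y 1.5000 (then +1.1547 / +2.0000)
    (3,4) via x @ 0.8083
    (3,3) via y @ 1.5000
    (4,3) via x @ 1.9630
    (5,3) via x @ 3.1177  # hit
  → r_4 = 3.1177

ranges = [2.5981, 0.5000, 2.6000, 3.1177]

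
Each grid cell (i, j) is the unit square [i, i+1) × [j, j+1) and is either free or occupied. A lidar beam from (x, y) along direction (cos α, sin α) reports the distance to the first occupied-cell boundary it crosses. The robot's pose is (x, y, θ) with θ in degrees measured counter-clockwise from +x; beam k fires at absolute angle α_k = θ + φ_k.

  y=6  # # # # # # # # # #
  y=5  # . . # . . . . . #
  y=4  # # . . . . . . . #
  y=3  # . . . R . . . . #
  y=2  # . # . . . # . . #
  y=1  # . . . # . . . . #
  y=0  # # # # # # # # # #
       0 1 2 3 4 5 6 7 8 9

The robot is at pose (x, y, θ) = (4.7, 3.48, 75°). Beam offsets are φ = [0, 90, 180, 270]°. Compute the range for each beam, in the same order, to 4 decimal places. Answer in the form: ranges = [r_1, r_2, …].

beam 1: φ=0°, α=75°
  direction (0.2588, 0.9659); cell (4,3); t to first gridline: x 1.1591, y 0.5383 (then +3.8637 / +1.0353)
    (4,4) via y @ 0.5383
    (5,4) via x @ 1.1591
    (5,5) via y @ 1.5736
    (5,6) via y @ 2.6089  # hit
  → r_1 = 2.6089
beam 2: φ=90°, α=165°
  direction (-0.9659, 0.2588); cell (4,3); t to first gridline: x 0.7247, y 2.0091 (then +1.0353 / +3.8637)
    (3,3) via x @ 0.7247
    (2,3) via x @ 1.7600
    (2,4) via y @ 2.0091
    (1,4) via x @ 2.7952  # hit
  → r_2 = 2.7952
beam 3: φ=180°, α=255°
  direction (-0.2588, -0.9659); cell (4,3); t to first gridline: x 2.7046, y 0.4969 (then +3.8637 / +1.0353)
    (4,2) via y @ 0.4969
    (4,1) via y @ 1.5322  # hit
  → r_3 = 1.5322
beam 4: φ=270°, α=345°
  direction (0.9659, -0.2588); cell (4,3); t to first gridline: x 0.3106, y 1.8546 (then +1.0353 / +3.8637)
    (5,3) via x @ 0.3106
    (6,3) via x @ 1.3459
    (6,2) via y @ 1.8546  # hit
  → r_4 = 1.8546

ranges = [2.6089, 2.7952, 1.5322, 1.8546]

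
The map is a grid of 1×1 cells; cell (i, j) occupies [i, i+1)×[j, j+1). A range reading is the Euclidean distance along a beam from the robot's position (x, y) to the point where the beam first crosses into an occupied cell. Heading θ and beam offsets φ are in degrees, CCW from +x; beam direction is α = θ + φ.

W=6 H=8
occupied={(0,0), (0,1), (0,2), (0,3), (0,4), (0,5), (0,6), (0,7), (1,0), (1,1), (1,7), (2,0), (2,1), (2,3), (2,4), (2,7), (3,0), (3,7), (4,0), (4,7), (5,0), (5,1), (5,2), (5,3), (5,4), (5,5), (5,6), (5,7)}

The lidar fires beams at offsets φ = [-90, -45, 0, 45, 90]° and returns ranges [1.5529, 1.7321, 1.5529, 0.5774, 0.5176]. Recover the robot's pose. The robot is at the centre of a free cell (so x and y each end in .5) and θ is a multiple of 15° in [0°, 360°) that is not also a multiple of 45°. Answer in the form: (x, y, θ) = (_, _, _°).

Enumerate (i+0.5, j+0.5, θ) over the 20 free cells and 16 admissible headings. For each, cast all 5 beams and compare to the given ranges.
  (1.5, 2.5, 285°): beam 1 = 0.5176 ≠ 1.5529 ✗
  (3.5, 4.5, 150°): beam 1 = 2.8868 ≠ 1.5529 ✗
  (1.5, 6.5, 195°): beam 1 = 0.5176 ≠ 1.5529 ✗
  (4.5, 4.5, 195°): beam 1 = 2.5882 ≠ 1.5529 ✗
  …
  (2.5, 5.5, 195°): r_1=1.5529, r_2=1.7321, r_3=1.5529, r_4=0.5774, r_5=0.5176 — all match ✓
No second candidate reproduces the full scan.

(x, y, θ) = (2.5, 5.5, 195°)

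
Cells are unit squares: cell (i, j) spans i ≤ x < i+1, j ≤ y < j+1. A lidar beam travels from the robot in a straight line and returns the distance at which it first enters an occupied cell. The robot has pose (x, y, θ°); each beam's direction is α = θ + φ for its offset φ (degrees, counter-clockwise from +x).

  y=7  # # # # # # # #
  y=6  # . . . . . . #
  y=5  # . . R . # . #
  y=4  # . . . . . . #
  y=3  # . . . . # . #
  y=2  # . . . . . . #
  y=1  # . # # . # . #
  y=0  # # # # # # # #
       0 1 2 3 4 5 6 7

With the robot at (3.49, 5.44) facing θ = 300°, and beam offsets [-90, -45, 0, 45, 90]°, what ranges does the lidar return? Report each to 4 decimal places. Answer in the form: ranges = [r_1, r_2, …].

ranges = [2.8752, 3.5614, 3.9722, 1.5633, 3.1200]

beam 1: φ=-90°, α=210°
  direction (-0.8660, -0.5000); cell (3,5); t to first gridline: x 0.5658, y 0.8800 (then +1.1547 / +2.0000)
    (2,5) via x @ 0.5658
    (2,4) via y @ 0.8800
    (1,4) via x @ 1.7205
    (0,4) via x @ 2.8752  # hit
  → r_1 = 2.8752
beam 2: φ=-45°, α=255°
  direction (-0.2588, -0.9659); cell (3,5); t to first gridline: x 1.8932, y 0.4555 (then +3.8637 / +1.0353)
    (3,4) via y @ 0.4555
    (3,3) via y @ 1.4908
    (2,3) via x @ 1.8932
    (2,2) via y @ 2.5261
    (2,1) via y @ 3.5614  # hit
  → r_2 = 3.5614
beam 3: φ=0°, α=300°
  direction (0.5000, -0.8660); cell (3,5); t to first gridline: x 1.0200, y 0.5081 (then +2.0000 / +1.1547)
    (3,4) via y @ 0.5081
    (4,4) via x @ 1.0200
    (4,3) via y @ 1.6628
    (4,2) via y @ 2.8175
    (5,2) via x @ 3.0200
    (5,1) via y @ 3.9722  # hit
  → r_3 = 3.9722
beam 4: φ=45°, α=345°
  direction (0.9659, -0.2588); cell (3,5); t to first gridline: x 0.5280, y 1.7000 (then +1.0353 / +3.8637)
    (4,5) via x @ 0.5280
    (5,5) via x @ 1.5633  # hit
  → r_4 = 1.5633
beam 5: φ=90°, α=30°
  direction (0.8660, 0.5000); cell (3,5); t to first gridline: x 0.5889, y 1.1200 (then +1.1547 / +2.0000)
    (4,5) via x @ 0.5889
    (4,6) via y @ 1.1200
    (5,6) via x @ 1.7436
    (6,6) via x @ 2.8983
    (6,7) via y @ 3.1200  # hit
  → r_5 = 3.1200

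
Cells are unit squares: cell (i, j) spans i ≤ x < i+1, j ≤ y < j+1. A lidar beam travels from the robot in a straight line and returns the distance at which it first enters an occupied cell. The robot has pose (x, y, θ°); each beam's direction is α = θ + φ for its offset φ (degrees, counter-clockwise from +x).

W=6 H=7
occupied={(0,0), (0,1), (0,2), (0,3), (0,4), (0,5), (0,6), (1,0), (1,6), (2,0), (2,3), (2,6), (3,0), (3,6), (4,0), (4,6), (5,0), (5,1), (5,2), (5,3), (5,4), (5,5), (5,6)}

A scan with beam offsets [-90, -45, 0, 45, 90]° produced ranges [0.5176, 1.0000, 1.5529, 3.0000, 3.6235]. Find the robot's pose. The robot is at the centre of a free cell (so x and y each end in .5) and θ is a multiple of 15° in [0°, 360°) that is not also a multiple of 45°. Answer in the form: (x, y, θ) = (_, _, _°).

Enumerate (i+0.5, j+0.5, θ) over the 19 free cells and 16 admissible headings. For each, cast all 5 beams and compare to the given ranges.
  (4.5, 4.5, 195°): beam 1 = 1.5529 ≠ 0.5176 ✗
  (3.5, 5.5, 345°): beam 1 = 1.9319 ≠ 0.5176 ✗
  (4.5, 5.5, 105°): beam 2 = 0.5774 ≠ 1.0000 ✗
  (2.5, 4.5, 60°): beam 1 = 2.8868 ≠ 0.5176 ✗
  …
  (1.5, 2.5, 285°): r_1=0.5176, r_2=1.0000, r_3=1.5529, r_4=3.0000, r_5=3.6235 — all match ✓
Unique over the lattice → pose = (1.5, 2.5, 285°).

(x, y, θ) = (1.5, 2.5, 285°)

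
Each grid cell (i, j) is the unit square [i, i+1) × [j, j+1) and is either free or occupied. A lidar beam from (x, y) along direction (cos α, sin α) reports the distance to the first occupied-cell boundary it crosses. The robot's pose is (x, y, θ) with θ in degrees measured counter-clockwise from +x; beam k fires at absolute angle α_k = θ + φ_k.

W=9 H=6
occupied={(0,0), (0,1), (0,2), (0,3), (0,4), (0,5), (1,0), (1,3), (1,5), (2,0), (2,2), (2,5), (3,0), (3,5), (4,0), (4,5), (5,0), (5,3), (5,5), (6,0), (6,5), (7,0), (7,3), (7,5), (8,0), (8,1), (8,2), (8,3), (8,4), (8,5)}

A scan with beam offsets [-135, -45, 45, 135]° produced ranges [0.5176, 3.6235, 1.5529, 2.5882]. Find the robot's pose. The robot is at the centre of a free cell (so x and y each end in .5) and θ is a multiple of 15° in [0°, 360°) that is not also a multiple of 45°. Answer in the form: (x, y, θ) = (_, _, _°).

(x, y, θ) = (5.5, 2.5, 210°)

Enumerate (i+0.5, j+0.5, θ) over the 24 free cells and 16 admissible headings. For each, cast all 4 beams and compare to the given ranges.
  (6.5, 1.5, 345°): beam 1 = 1.0000 ≠ 0.5176 ✗
  (6.5, 4.5, 240°): beam 2 = 4.6587 ≠ 3.6235 ✗
  (4.5, 4.5, 15°): beam 1 = 4.0415 ≠ 0.5176 ✗
  …
  (5.5, 2.5, 210°): r_1=0.5176, r_2=3.6235, r_3=1.5529, r_4=2.5882 — all match ✓
No second candidate reproduces the full scan.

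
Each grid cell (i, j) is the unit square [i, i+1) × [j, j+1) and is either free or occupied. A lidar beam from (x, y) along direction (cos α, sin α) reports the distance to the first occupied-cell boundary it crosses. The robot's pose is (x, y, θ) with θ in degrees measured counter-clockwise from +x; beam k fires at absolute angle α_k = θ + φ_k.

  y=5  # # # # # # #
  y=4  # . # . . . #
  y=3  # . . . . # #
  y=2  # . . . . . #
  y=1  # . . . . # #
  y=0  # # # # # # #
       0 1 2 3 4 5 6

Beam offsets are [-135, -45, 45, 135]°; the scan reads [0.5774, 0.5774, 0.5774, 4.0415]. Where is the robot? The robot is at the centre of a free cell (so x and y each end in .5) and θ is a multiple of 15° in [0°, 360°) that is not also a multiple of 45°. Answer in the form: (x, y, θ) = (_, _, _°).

(x, y, θ) = (1.5, 4.5, 165°)

Enumerate (i+0.5, j+0.5, θ) over the 17 free cells and 16 admissible headings. For each, cast all 4 beams and compare to the given ranges.
  (4.5, 2.5, 120°): beam 1 = 1.5529 ≠ 0.5774 ✗
  (4.5, 2.5, 60°): beam 1 = 1.5529 ≠ 0.5774 ✗
  (2.5, 1.5, 120°): beam 1 = 1.9319 ≠ 0.5774 ✗
  (5.5, 4.5, 120°): beam 1 = 0.5176 ≠ 0.5774 ✗
  (3.5, 1.5, 240°): beam 1 = 2.5882 ≠ 0.5774 ✗
  …
  (1.5, 4.5, 165°): r_1=0.5774, r_2=0.5774, r_3=0.5774, r_4=4.0415 — all match ✓
Unique over the lattice → pose = (1.5, 4.5, 165°).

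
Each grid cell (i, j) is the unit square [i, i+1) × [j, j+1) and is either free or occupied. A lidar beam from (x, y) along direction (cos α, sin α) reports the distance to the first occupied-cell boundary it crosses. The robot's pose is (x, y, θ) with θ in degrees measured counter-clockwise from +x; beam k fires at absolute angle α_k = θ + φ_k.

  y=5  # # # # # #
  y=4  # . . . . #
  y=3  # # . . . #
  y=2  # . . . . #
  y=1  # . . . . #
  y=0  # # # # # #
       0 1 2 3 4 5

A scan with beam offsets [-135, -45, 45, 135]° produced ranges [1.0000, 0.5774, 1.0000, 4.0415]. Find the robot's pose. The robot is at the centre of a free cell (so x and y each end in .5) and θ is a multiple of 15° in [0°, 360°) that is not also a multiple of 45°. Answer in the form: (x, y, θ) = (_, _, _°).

The pose lattice has 15·16 = 240 candidates. Test each by forward raycasting.
  (4.5, 1.5, 15°): beam 1 = 0.5774 ≠ 1.0000 ✗
  (1.5, 2.5, 120°): beam 1 = 3.6235 ≠ 1.0000 ✗
  (2.5, 2.5, 300°): beam 1 = 1.5529 ≠ 1.0000 ✗
  (2.5, 1.5, 240°): beam 1 = 1.9319 ≠ 1.0000 ✗
  …
  (2.5, 4.5, 165°): r_1=1.0000, r_2=0.5774, r_3=1.0000, r_4=4.0415 — all match ✓
Only this pose fits every beam.

(x, y, θ) = (2.5, 4.5, 165°)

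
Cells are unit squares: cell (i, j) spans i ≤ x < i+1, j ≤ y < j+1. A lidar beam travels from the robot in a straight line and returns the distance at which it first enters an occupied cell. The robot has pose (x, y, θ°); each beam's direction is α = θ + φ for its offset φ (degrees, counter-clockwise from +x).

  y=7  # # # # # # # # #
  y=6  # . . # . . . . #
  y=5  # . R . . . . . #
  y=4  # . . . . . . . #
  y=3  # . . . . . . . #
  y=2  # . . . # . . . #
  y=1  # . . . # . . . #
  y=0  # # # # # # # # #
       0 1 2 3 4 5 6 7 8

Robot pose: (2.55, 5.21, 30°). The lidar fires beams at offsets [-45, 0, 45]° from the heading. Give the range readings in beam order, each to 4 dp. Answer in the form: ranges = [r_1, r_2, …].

beam 1: φ=-45°, α=345°
  direction (0.9659, -0.2588); cell (2,5); t to first gridline: x 0.4659, y 0.8114 (then +1.0353 / +3.8637)
    (3,5) via x @ 0.4659
    (3,4) via y @ 0.8114
    (4,4) via x @ 1.5012
    (5,4) via x @ 2.5364
    (6,4) via x @ 3.5717
    (7,4) via x @ 4.6070
    (7,3) via y @ 4.6751
    (8,3) via x @ 5.6423  # hit
  → r_1 = 5.6423
beam 2: φ=0°, α=30°
  direction (0.8660, 0.5000); cell (2,5); t to first gridline: x 0.5196, y 1.5800 (then +1.1547 / +2.0000)
    (3,5) via x @ 0.5196
    (3,6) via y @ 1.5800  # hit
  → r_2 = 1.5800
beam 3: φ=45°, α=75°
  direction (0.2588, 0.9659); cell (2,5); t to first gridline: x 1.7387, y 0.8179 (then +3.8637 / +1.0353)
    (2,6) via y @ 0.8179
    (3,6) via x @ 1.7387  # hit
  → r_3 = 1.7387

ranges = [5.6423, 1.5800, 1.7387]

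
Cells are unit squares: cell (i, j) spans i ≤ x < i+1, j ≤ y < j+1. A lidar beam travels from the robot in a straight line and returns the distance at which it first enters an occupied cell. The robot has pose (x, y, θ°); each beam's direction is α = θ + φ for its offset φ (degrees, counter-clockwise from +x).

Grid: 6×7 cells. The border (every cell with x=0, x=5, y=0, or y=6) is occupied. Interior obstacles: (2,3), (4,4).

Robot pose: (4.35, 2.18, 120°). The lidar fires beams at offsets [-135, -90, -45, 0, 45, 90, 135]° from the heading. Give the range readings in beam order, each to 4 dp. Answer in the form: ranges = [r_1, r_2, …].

ranges = [0.6729, 0.7506, 1.8842, 4.4110, 3.4682, 2.3600, 1.2216]

beam 1: φ=-135°, α=345°
  d=(0.9659,-0.2588)  start (4,2)  tX=0.6729 tY=0.6955  stride 1/|dx|=1.0353 1/|dy|=3.8637
    cross x-line → (5,2), t=0.6729 (wall)
  → r_1 = 0.6729
beam 2: φ=-90°, α=30°
  d=(0.8660,0.5000)  start (4,2)  tX=0.7506 tY=1.6400  stride 1/|dx|=1.1547 1/|dy|=2.0000
    cross x-line → (5,2), t=0.7506 (wall)
  → r_2 = 0.7506
beam 3: φ=-45°, α=75°
  d=(0.2588,0.9659)  start (4,2)  tX=2.5114 tY=0.8489  stride 1/|dx|=3.8637 1/|dy|=1.0353
    cross y-line → (4,3), t=0.8489
    cross y-line → (4,4), t=1.8842 (wall)
  → r_3 = 1.8842
beam 4: φ=0°, α=120°
  d=(-0.5000,0.8660)  start (4,2)  tX=0.7000 tY=0.9469  stride 1/|dx|=2.0000 1/|dy|=1.1547
    cross x-line → (3,2), t=0.7000
    cross y-line → (3,3), t=0.9469
    cross y-line → (3,4), t=2.1016
    cross x-line → (2,4), t=2.7000
    cross y-line → (2,5), t=3.2563
    cross y-line → (2,6), t=4.4110 (wall)
  → r_4 = 4.4110
beam 5: φ=45°, α=165°
  d=(-0.9659,0.2588)  start (4,2)  tX=0.3623 tY=3.1682  stride 1/|dx|=1.0353 1/|dy|=3.8637
    cross x-line → (3,2), t=0.3623
    cross x-line → (2,2), t=1.3976
    cross x-line → (1,2), t=2.4329
    cross y-line → (1,3), t=3.1682
    cross x-line → (0,3), t=3.4682 (wall)
  → r_5 = 3.4682
beam 6: φ=90°, α=210°
  d=(-0.8660,-0.5000)  start (4,2)  tX=0.4041 tY=0.3600  stride 1/|dx|=1.1547 1/|dy|=2.0000
    cross y-line → (4,1), t=0.3600
    cross x-line → (3,1), t=0.4041
    cross x-line → (2,1), t=1.5588
    cross y-line → (2,0), t=2.3600 (wall)
  → r_6 = 2.3600
beam 7: φ=135°, α=255°
  d=(-0.2588,-0.9659)  start (4,2)  tX=1.3523 tY=0.1863  stride 1/|dx|=3.8637 1/|dy|=1.0353
    cross y-line → (4,1), t=0.1863
    cross y-line → (4,0), t=1.2216 (wall)
  → r_7 = 1.2216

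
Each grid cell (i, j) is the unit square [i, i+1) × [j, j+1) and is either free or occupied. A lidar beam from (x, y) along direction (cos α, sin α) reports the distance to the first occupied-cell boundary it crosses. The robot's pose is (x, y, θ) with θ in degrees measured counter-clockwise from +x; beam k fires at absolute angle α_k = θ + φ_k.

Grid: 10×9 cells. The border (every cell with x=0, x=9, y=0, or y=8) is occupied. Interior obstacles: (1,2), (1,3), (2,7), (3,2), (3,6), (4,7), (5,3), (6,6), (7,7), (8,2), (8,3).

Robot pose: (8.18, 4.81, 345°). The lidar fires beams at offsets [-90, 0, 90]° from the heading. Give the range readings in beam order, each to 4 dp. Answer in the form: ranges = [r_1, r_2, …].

beam 1: φ=-90°, α=255°
  dir = (cos 255°, sin 255°) = (-0.2588, -0.9659); from cell (8,4)
  next x-line at t=0.6955, next y-line at t=0.8386; Δt_x=3.8637, Δt_y=1.0353
    x: enter (7,4) at t=0.6955
    y: enter (7,3) at t=0.8386
    y: enter (7,2) at t=1.8738
    y: enter (7,1) at t=2.9091
    y: enter (7,0) at t=3.9444 ← occupied
  → r_1 = 3.9444
beam 2: φ=0°, α=345°
  dir = (cos 345°, sin 345°) = (0.9659, -0.2588); from cell (8,4)
  next x-line at t=0.8489, next y-line at t=3.1296; Δt_x=1.0353, Δt_y=3.8637
    x: enter (9,4) at t=0.8489 ← occupied
  → r_2 = 0.8489
beam 3: φ=90°, α=75°
  dir = (cos 75°, sin 75°) = (0.2588, 0.9659); from cell (8,4)
  next x-line at t=3.1682, next y-line at t=0.1967; Δt_x=3.8637, Δt_y=1.0353
    y: enter (8,5) at t=0.1967
    y: enter (8,6) at t=1.2320
    y: enter (8,7) at t=2.2673
    x: enter (9,7) at t=3.1682 ← occupied
  → r_3 = 3.1682

ranges = [3.9444, 0.8489, 3.1682]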